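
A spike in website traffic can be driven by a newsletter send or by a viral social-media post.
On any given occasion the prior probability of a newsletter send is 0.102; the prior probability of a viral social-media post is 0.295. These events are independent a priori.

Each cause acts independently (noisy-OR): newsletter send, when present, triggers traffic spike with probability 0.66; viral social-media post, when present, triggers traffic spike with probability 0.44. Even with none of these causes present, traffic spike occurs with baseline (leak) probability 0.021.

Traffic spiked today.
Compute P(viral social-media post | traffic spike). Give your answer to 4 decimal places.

Under noisy-OR, P(traffic spike | causes) = 1 − (1−0.021)·∏(1−qᵢ) over the active causes.
P(traffic spike) = 0.021*0.898*0.705 + 0.45176*0.898*0.295 + 0.66714*0.102*0.705 + 0.813598*0.102*0.295 = 0.013295 + 0.119676 + 0.047974 + 0.024481 = 0.205426
Of this, 0.144157 comes from 0.119676 + 0.024481 (the viral social-media post=true cases).
P(viral social-media post | traffic spike) = 0.144157 / 0.205426 ≈ 0.7017

P(viral social-media post | traffic spike) ≈ 0.7017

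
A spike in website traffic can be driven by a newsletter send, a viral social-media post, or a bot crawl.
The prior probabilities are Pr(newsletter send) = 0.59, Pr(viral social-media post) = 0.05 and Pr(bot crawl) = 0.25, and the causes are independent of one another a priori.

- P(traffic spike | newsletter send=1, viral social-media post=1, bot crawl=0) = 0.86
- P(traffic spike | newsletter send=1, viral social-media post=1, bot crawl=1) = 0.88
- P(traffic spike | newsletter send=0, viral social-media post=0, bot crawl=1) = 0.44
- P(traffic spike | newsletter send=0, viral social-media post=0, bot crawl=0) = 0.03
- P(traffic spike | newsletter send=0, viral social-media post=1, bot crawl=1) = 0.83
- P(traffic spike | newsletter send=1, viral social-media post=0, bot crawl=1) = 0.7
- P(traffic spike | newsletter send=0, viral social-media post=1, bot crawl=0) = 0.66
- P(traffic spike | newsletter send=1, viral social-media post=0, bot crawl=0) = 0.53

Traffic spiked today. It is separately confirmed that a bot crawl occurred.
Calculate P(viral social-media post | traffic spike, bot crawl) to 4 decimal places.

P(viral social-media post | traffic spike, bot crawl) ≈ 0.0708

By total probability over the 4 (newsletter send, viral social-media post) configurations:
  P(traffic spike | bot crawl) = 0.44×0.41×0.95 + 0.83×0.41×0.05 + 0.7×0.59×0.95 + 0.88×0.59×0.05
        = 0.171380 + 0.017015 + 0.392350 + 0.025960 = 0.606705
The terms with viral social-media post present sum to 0.042975, so
  P(viral social-media post | traffic spike, bot crawl) = 0.042975 / 0.606705 ≈ 0.0708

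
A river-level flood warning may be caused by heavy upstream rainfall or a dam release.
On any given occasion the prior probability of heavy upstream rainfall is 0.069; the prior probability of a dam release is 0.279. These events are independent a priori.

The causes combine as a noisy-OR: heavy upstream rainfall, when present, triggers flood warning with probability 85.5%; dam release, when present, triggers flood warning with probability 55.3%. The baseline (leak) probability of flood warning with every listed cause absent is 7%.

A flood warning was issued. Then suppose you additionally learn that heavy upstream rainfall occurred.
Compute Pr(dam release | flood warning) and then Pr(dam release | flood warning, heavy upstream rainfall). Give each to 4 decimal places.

Under noisy-OR, P(flood warning | causes) = 1 − (1−0.07)·∏(1−qᵢ) over the active causes.
By total probability over the 4 (heavy upstream rainfall, dam release) configurations:
  P(flood warning) = 0.07×0.931×0.721 + 0.58429×0.931×0.279 + 0.86515×0.069×0.721 + 0.939722×0.069×0.279
        = 0.046988 + 0.151769 + 0.043040 + 0.018091 = 0.259888
Configurations with dam release contribute 0.169860, so
  P(dam release | flood warning) = 0.169860 / 0.259888 ≈ 0.6536

Now condition on the additional information:
P(flood warning | heavy upstream rainfall) = 0.86515*0.721 + 0.939722*0.279 = 0.623773 + 0.262182 = 0.885955
Restricting to configurations with dam release present: 0.939722*0.279 = 0.262182.
P(dam release | flood warning, heavy upstream rainfall) = 0.262182 / 0.885955 ≈ 0.2959
— heavy upstream rainfall explains away the evidence for dam release.

Pr(dam release | flood warning) ≈ 0.6536; Pr(dam release | flood warning, heavy upstream rainfall) ≈ 0.2959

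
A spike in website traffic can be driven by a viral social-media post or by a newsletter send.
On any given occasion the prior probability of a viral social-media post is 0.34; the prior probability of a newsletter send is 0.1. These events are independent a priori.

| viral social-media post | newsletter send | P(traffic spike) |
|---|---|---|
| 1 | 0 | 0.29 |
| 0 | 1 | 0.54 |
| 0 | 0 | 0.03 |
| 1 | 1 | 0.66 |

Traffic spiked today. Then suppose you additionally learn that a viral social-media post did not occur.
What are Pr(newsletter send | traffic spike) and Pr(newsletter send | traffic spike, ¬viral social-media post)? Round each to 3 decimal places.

Pr(newsletter send | traffic spike) ≈ 0.353; Pr(newsletter send | traffic spike, ¬viral social-media post) ≈ 0.667

P(traffic spike) = 0.03*0.66*0.9 + 0.54*0.66*0.1 + 0.29*0.34*0.9 + 0.66*0.34*0.1 = 0.017820 + 0.035640 + 0.088740 + 0.022440 = 0.164640
The newsletter send-present share is 0.035640 + 0.022440 = 0.058080.
So P(newsletter send | traffic spike) = 0.058080/0.164640 ≈ 0.353.

With the extra evidence:
P(traffic spike | ¬viral social-media post) = 0.03*0.9 + 0.54*0.1 = 0.027000 + 0.054000 = 0.081000
The newsletter send-present share is 0.54*0.1 = 0.054000.
Hence the posterior is 0.054000/0.081000 ≈ 0.667.
With viral social-media post excluded, newsletter send must carry more of the explanatory weight for the traffic spike.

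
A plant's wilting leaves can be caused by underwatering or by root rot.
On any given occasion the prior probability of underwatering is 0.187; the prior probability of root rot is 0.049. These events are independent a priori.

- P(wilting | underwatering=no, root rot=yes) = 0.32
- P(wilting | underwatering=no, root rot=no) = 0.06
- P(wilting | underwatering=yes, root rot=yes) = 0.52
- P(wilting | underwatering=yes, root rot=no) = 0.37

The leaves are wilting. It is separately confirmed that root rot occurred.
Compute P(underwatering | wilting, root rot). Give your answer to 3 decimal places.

Enumerate both values of underwatering and weight by the priors:
  P(wilting | root rot) = 0.32×0.813 + 0.52×0.187
        = 0.260160 + 0.097240 = 0.357400
The terms with underwatering present sum to 0.097240, so
  P(underwatering | wilting, root rot) = 0.097240 / 0.357400 ≈ 0.272

P(underwatering | wilting, root rot) ≈ 0.272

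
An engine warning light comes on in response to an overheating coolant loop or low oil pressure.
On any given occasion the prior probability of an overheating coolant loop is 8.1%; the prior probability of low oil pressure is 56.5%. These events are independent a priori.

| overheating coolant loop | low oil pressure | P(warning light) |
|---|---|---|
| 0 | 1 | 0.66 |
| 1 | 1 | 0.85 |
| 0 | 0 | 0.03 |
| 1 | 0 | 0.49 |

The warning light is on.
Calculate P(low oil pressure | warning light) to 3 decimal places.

P(low oil pressure | warning light) ≈ 0.929

By total probability over the 4 (overheating coolant loop, low oil pressure) configurations:
  P(warning light) = 0.03×0.919×0.435 + 0.66×0.919×0.565 + 0.49×0.081×0.435 + 0.85×0.081×0.565
        = 0.011993 + 0.342695 + 0.017265 + 0.038900 = 0.410853
Configurations with low oil pressure contribute 0.381595, so
  P(low oil pressure | warning light) = 0.381595 / 0.410853 ≈ 0.929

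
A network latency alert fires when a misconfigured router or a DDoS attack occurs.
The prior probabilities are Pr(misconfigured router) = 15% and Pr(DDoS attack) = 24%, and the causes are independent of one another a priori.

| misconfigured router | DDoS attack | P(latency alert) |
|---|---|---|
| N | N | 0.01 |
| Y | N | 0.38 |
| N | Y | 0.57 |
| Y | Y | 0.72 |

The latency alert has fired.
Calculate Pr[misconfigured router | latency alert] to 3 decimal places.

By total probability over the 4 (misconfigured router, DDoS attack) configurations:
  P(latency alert) = 0.01·0.85·0.76 + 0.57·0.85·0.24 + 0.38·0.15·0.76 + 0.72·0.15·0.24
        = 0.006460 + 0.116280 + 0.043320 + 0.025920 = 0.191980
Keeping only the misconfigured router-present terms gives 0.069240, so
  P(misconfigured router | latency alert) = 0.069240 / 0.191980 ≈ 0.361

Pr[misconfigured router | latency alert] ≈ 0.361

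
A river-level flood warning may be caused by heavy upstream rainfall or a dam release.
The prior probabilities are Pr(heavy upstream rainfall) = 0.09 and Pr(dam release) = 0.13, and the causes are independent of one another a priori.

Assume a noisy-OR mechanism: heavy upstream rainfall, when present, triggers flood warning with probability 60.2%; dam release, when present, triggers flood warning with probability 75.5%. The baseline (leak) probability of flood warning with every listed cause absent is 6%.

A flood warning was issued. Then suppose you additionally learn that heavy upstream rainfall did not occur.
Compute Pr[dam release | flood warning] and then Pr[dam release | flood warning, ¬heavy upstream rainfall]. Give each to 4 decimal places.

Pr[dam release | flood warning] ≈ 0.5131; Pr[dam release | flood warning, ¬heavy upstream rainfall] ≈ 0.6572

Under noisy-OR, P(flood warning | causes) = 1 − (1−0.06)·∏(1−qᵢ) over the active causes.
P(flood warning) = 0.06*0.91*0.87 + 0.7697*0.91*0.13 + 0.62588*0.09*0.87 + 0.908341*0.09*0.13 = 0.047502 + 0.091056 + 0.049006 + 0.010628 = 0.198192
The dam release-present share is 0.091056 + 0.010628 = 0.101684.
Hence the posterior is 0.101684/0.198192 ≈ 0.5131.

With the extra evidence:
P(flood warning | ¬heavy upstream rainfall) = 0.06×0.87 + 0.7697×0.13 = 0.052200 + 0.100061 = 0.152261
Of this, 0.100061 comes from 0.7697×0.13 (the dam release=true cases).
P(dam release | flood warning, ¬heavy upstream rainfall) = 0.100061 / 0.152261 ≈ 0.6572
With heavy upstream rainfall excluded, dam release must carry more of the explanatory weight for the flood warning.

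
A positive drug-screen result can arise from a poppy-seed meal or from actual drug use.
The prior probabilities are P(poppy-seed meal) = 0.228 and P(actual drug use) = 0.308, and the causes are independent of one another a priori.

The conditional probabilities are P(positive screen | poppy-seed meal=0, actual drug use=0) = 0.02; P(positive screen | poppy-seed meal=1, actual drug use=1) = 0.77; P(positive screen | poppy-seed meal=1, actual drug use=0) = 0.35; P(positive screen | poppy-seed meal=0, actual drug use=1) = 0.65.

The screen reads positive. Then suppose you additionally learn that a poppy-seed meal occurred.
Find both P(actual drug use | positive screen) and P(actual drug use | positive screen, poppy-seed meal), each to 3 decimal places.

Weight on actual drug use=true, given the evidence: 0.154554 + 0.054072 = 0.208626
Normalizer over all consistent configurations: 0.02*0.772*0.692 + 0.65*0.772*0.308 + 0.35*0.228*0.692 + 0.77*0.228*0.308 = 0.274532
Posterior = 0.208626 / 0.274532 ≈ 0.760

With the extra evidence:
For the numerator, keep only actual drug use=true terms: 0.77·0.308 = 0.237160
The normalizing constant is 0.35·0.692 + 0.77·0.308 = 0.479360
P(actual drug use | positive screen, poppy-seed meal) = 0.237160/0.479360 ≈ 0.495
This is intercausal reasoning (explaining away): once poppy-seed meal accounts for the positive screen, actual drug use becomes less likely.

P(actual drug use | positive screen) ≈ 0.760; P(actual drug use | positive screen, poppy-seed meal) ≈ 0.495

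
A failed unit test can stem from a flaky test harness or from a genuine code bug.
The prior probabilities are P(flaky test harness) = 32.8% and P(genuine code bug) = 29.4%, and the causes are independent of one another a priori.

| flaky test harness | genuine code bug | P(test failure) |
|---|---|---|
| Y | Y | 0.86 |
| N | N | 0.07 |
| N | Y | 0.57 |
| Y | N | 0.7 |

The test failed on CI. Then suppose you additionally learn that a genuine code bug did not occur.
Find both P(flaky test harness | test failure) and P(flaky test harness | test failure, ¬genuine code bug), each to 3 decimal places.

P(flaky test harness | test failure) ≈ 0.627; P(flaky test harness | test failure, ¬genuine code bug) ≈ 0.830

By total probability over the 4 (flaky test harness, genuine code bug) configurations:
  P(test failure) = 0.07×0.672×0.706 + 0.57×0.672×0.294 + 0.7×0.328×0.706 + 0.86×0.328×0.294
        = 0.033210 + 0.112614 + 0.162098 + 0.082932 = 0.390854
Keeping only the flaky test harness-present terms gives 0.245030, so
  P(flaky test harness | test failure) = 0.245030 / 0.390854 ≈ 0.627

Now also conditioning on genuine code bug≠true:
P(test failure | ¬genuine code bug) = 0.07*0.672 + 0.7*0.328 = 0.047040 + 0.229600 = 0.276640
The flaky test harness-present share is 0.7*0.328 = 0.229600.
Hence the posterior is 0.229600/0.276640 ≈ 0.830.
Ruling out genuine code bug raises the posterior on flaky test harness — the flip side of explaining away.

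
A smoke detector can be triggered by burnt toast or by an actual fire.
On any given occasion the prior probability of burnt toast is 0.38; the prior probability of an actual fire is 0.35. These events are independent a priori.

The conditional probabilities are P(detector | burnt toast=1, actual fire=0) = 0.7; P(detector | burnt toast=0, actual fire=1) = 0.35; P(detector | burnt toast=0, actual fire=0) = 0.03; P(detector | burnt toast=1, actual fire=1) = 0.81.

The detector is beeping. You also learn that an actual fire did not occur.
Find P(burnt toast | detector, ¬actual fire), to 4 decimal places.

P(burnt toast | detector, ¬actual fire) ≈ 0.9346

Sum P(detector|·) weighted by the priors over both values of burnt toast:
  P(detector | ¬actual fire) = 0.03*0.62 + 0.7*0.38
        = 0.018600 + 0.266000 = 0.284600
Configurations with burnt toast contribute 0.266000, so
  P(burnt toast | detector, ¬actual fire) = 0.266000 / 0.284600 ≈ 0.9346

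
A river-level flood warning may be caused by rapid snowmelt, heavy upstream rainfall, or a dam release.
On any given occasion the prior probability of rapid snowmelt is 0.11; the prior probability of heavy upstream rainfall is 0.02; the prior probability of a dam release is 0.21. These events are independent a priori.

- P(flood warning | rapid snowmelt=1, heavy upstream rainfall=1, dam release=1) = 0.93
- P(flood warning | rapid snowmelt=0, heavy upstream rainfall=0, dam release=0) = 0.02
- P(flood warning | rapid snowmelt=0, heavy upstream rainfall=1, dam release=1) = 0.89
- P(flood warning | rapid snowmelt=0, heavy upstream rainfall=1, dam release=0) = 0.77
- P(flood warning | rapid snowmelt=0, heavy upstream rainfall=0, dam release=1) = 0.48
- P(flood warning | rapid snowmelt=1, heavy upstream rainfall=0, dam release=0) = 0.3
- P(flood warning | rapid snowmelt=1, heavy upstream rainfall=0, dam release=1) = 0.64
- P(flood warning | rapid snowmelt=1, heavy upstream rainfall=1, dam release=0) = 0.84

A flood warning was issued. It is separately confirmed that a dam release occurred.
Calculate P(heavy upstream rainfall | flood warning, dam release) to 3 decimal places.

P(heavy upstream rainfall | flood warning, dam release) ≈ 0.035

For the numerator, keep only heavy upstream rainfall=true terms: 0.015842 + 0.002046 = 0.017888
Normalizer over all consistent configurations: 0.48×0.89×0.98 + 0.89×0.89×0.02 + 0.64×0.11×0.98 + 0.93×0.11×0.02 = 0.505536
Posterior = 0.017888 / 0.505536 ≈ 0.035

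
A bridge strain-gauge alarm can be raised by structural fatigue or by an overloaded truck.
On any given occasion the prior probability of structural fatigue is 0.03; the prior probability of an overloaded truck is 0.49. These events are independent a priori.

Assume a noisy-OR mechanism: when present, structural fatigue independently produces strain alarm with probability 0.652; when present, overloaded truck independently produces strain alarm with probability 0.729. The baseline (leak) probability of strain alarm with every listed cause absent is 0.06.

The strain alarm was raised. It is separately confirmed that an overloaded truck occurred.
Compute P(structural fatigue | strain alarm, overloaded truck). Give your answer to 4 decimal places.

P(structural fatigue | strain alarm, overloaded truck) ≈ 0.0364

Under noisy-OR, P(strain alarm | causes) = 1 − (1−0.06)·∏(1−qᵢ) over the active causes.
For the numerator, keep only structural fatigue=true terms: 0.91135·0.03 = 0.027341
The normalizing constant is 0.74526·0.97 + 0.91135·0.03 = 0.750243
P(structural fatigue | strain alarm, overloaded truck) = 0.027341/0.750243 ≈ 0.0364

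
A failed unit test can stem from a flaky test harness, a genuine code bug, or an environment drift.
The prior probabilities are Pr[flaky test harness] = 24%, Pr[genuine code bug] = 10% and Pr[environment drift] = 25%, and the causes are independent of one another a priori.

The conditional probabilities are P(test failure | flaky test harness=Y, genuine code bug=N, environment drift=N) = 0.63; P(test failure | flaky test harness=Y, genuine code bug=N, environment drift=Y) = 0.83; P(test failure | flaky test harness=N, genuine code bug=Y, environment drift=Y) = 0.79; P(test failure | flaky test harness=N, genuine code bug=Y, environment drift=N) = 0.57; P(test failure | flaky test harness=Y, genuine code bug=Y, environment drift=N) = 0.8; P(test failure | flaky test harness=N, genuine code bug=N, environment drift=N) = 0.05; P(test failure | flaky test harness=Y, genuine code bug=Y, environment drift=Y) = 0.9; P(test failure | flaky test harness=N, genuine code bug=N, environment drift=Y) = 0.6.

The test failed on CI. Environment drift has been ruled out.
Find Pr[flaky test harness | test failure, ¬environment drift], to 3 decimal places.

Pr[flaky test harness | test failure, ¬environment drift] ≈ 0.667

Enumerate the 4 (flaky test harness, genuine code bug) configurations and weight by the priors:
  P(test failure | ¬environment drift) = 0.05·0.76·0.9 + 0.57·0.76·0.1 + 0.63·0.24·0.9 + 0.8·0.24·0.1
        = 0.034200 + 0.043320 + 0.136080 + 0.019200 = 0.232800
Configurations with flaky test harness contribute 0.155280, so
  P(flaky test harness | test failure, ¬environment drift) = 0.155280 / 0.232800 ≈ 0.667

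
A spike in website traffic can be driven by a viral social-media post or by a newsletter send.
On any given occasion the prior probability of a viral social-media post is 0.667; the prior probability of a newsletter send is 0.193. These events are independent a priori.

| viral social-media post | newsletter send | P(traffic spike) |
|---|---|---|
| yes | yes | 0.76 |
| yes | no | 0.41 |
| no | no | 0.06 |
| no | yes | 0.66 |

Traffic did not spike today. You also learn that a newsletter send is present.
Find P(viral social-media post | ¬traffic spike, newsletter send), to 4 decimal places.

P(viral social-media post | ¬traffic spike, newsletter send) ≈ 0.5857

Weight on viral social-media post=true, given the evidence: 0.24*0.667 = 0.160080
Denominator P(¬traffic spike | newsletter send): 0.34*0.333 + 0.24*0.667 = 0.273300
P(viral social-media post | ¬traffic spike, newsletter send) = 0.160080/0.273300 ≈ 0.5857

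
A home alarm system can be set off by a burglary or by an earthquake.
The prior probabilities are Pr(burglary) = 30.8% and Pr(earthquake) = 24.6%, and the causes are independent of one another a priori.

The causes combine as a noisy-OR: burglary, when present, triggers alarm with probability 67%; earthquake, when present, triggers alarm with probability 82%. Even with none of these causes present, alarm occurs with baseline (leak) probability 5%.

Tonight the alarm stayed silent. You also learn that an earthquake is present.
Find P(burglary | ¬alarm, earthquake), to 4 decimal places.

P(burglary | ¬alarm, earthquake) ≈ 0.1281

Under noisy-OR, P(alarm | causes) = 1 − (1−0.05)·∏(1−qᵢ) over the active causes.
By total probability over both values of burglary:
  P(¬alarm | earthquake) = 0.171×0.692 + 0.05643×0.308
        = 0.118332 + 0.017380 = 0.135712
Configurations with burglary contribute 0.017380, so
  P(burglary | ¬alarm, earthquake) = 0.017380 / 0.135712 ≈ 0.1281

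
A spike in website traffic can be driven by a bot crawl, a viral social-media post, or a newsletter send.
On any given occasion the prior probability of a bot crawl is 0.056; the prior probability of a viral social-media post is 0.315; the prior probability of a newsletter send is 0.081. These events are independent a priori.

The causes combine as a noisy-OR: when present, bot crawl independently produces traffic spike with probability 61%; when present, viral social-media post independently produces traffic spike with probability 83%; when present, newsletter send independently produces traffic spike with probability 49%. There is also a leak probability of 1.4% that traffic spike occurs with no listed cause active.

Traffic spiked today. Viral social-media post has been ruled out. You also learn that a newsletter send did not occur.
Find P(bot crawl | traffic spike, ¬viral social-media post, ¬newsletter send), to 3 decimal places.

Under noisy-OR, P(traffic spike | causes) = 1 − (1−0.014)·∏(1−qᵢ) over the active causes.
P(traffic spike | ¬viral social-media post, ¬newsletter send) = 0.014×0.944 + 0.61546×0.056 = 0.013216 + 0.034466 = 0.047682
Of this, 0.034466 comes from 0.61546×0.056 (the bot crawl=true cases).
Hence the posterior is 0.034466/0.047682 ≈ 0.723.

P(bot crawl | traffic spike, ¬viral social-media post, ¬newsletter send) ≈ 0.723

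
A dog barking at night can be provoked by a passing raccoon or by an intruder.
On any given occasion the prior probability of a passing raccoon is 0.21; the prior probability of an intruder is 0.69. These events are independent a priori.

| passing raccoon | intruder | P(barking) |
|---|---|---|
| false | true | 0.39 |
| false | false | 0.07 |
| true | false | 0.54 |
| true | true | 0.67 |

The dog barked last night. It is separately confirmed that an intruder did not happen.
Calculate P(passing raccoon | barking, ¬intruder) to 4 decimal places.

P(barking | ¬intruder) = 0.07×0.79 + 0.54×0.21 = 0.055300 + 0.113400 = 0.168700
Of this, 0.113400 comes from 0.54×0.21 (the passing raccoon=true cases).
P(passing raccoon | barking, ¬intruder) = 0.113400 / 0.168700 ≈ 0.6722

P(passing raccoon | barking, ¬intruder) ≈ 0.6722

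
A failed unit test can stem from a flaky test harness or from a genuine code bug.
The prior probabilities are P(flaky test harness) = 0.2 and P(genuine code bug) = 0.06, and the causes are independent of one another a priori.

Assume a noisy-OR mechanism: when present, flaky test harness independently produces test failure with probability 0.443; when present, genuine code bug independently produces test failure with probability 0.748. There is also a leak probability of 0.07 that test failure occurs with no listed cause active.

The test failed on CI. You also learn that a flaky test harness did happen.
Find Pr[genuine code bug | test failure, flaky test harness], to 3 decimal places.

Under noisy-OR, P(test failure | causes) = 1 − (1−0.07)·∏(1−qᵢ) over the active causes.
P(test failure | flaky test harness) = 0.48199*0.94 + 0.869461*0.06 = 0.453071 + 0.052168 = 0.505239
Of this, 0.052168 comes from 0.869461*0.06 (the genuine code bug=true cases).
P(genuine code bug | test failure, flaky test harness) = 0.052168 / 0.505239 ≈ 0.103

Pr[genuine code bug | test failure, flaky test harness] ≈ 0.103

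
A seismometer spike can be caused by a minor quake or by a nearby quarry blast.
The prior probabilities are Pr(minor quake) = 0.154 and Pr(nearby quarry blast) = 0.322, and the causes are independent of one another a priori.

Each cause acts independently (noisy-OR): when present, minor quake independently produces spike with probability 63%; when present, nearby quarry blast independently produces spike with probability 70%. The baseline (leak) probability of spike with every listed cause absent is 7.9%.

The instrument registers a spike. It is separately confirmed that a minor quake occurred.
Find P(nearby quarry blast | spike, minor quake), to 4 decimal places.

Under noisy-OR, P(spike | causes) = 1 − (1−0.079)·∏(1−qᵢ) over the active causes.
P(spike | minor quake) = 0.65923×0.678 + 0.897769×0.322 = 0.446958 + 0.289082 = 0.736040
The nearby quarry blast-present share is 0.897769×0.322 = 0.289082.
Hence the posterior is 0.289082/0.736040 ≈ 0.3928.

P(nearby quarry blast | spike, minor quake) ≈ 0.3928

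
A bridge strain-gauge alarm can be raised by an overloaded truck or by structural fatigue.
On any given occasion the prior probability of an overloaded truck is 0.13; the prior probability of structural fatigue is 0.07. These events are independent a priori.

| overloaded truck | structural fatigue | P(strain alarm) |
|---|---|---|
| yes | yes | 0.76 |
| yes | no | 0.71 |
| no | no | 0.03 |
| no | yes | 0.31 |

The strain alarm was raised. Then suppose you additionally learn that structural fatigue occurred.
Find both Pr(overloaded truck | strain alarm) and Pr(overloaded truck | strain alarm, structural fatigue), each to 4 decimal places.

Numerator (weight on configurations with overloaded truck): 0.085839 + 0.006916 = 0.092755
Normalizer over all consistent configurations: 0.03*0.87*0.93 + 0.31*0.87*0.07 + 0.71*0.13*0.93 + 0.76*0.13*0.07 = 0.135907
P(overloaded truck | strain alarm) = 0.092755/0.135907 ≈ 0.6825

With the extra evidence:
Weight on overloaded truck=true, given the evidence: 0.76·0.13 = 0.098800
The normalizing constant is 0.31·0.87 + 0.76·0.13 = 0.368500
Posterior = 0.098800 / 0.368500 ≈ 0.2681

Pr(overloaded truck | strain alarm) ≈ 0.6825; Pr(overloaded truck | strain alarm, structural fatigue) ≈ 0.2681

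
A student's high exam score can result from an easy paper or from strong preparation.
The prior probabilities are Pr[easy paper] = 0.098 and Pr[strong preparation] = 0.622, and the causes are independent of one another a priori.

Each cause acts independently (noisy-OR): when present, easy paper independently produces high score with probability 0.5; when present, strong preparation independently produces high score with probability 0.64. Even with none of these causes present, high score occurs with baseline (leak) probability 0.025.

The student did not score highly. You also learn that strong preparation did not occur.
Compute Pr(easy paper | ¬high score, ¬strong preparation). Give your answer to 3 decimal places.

Pr(easy paper | ¬high score, ¬strong preparation) ≈ 0.052

Under noisy-OR, P(high score | causes) = 1 − (1−0.025)·∏(1−qᵢ) over the active causes.
Weight on easy paper=true, given the evidence: 0.4875×0.098 = 0.047775
Normalizer over all consistent configurations: 0.975×0.902 + 0.4875×0.098 = 0.927225
Posterior = 0.047775 / 0.927225 ≈ 0.052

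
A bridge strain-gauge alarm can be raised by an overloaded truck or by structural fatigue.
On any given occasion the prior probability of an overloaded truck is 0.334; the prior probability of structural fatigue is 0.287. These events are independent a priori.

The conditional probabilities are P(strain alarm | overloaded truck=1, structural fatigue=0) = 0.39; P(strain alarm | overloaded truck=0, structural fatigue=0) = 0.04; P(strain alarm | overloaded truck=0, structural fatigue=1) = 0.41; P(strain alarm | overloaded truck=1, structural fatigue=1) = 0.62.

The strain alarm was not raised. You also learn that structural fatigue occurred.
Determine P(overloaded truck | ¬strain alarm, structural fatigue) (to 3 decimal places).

P(¬strain alarm | structural fatigue) = 0.59*0.666 + 0.38*0.334 = 0.392940 + 0.126920 = 0.519860
Restricting to configurations with overloaded truck present: 0.38*0.334 = 0.126920.
P(overloaded truck | ¬strain alarm, structural fatigue) = 0.126920 / 0.519860 ≈ 0.244

P(overloaded truck | ¬strain alarm, structural fatigue) ≈ 0.244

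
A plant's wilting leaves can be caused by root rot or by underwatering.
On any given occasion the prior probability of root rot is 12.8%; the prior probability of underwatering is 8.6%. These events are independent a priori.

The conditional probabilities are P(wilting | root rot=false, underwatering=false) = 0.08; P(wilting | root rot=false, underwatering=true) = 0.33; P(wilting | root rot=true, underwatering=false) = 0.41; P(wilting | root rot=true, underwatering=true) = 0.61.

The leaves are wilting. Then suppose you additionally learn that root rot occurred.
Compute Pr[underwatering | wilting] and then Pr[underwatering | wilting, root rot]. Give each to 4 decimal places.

For the numerator, keep only underwatering=true terms: 0.024747 + 0.006715 = 0.031462
The normalizing constant is 0.08×0.872×0.914 + 0.33×0.872×0.086 + 0.41×0.128×0.914 + 0.61×0.128×0.086 = 0.143190
Posterior = 0.031462 / 0.143190 ≈ 0.2197

Now condition on the additional information:
Weight on underwatering=true, given the evidence: 0.61*0.086 = 0.052460
Denominator P(wilting | root rot): 0.41*0.914 + 0.61*0.086 = 0.427200
P(underwatering | wilting, root rot) = 0.052460/0.427200 ≈ 0.1228

Pr[underwatering | wilting] ≈ 0.2197; Pr[underwatering | wilting, root rot] ≈ 0.1228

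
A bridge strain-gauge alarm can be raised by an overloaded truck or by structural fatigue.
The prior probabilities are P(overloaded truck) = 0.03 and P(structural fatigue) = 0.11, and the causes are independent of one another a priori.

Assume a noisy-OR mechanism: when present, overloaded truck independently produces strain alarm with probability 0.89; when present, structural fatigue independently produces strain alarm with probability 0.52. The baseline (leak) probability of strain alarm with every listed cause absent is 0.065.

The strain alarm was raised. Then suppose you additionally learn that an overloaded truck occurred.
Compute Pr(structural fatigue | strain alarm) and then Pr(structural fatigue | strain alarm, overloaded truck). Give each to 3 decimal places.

Under noisy-OR, P(strain alarm | causes) = 1 − (1−0.065)·∏(1−qᵢ) over the active causes.
For the numerator, keep only structural fatigue=true terms: 0.058813 + 0.003137 = 0.061950
Denominator P(strain alarm): 0.065·0.97·0.89 + 0.5512·0.97·0.11 + 0.89715·0.03·0.89 + 0.950632·0.03·0.11 = 0.142018
Posterior = 0.061950 / 0.142018 ≈ 0.436

Now also conditioning on overloaded truck=true:
Numerator (weight on configurations with structural fatigue): 0.950632*0.11 = 0.104570
Normalizer over all consistent configurations: 0.89715*0.89 + 0.950632*0.11 = 0.903033
P(structural fatigue | strain alarm, overloaded truck) = 0.104570/0.903033 ≈ 0.116
The drop from 0.436 to 0.116 is the explaining-away (discounting) effect.

Pr(structural fatigue | strain alarm) ≈ 0.436; Pr(structural fatigue | strain alarm, overloaded truck) ≈ 0.116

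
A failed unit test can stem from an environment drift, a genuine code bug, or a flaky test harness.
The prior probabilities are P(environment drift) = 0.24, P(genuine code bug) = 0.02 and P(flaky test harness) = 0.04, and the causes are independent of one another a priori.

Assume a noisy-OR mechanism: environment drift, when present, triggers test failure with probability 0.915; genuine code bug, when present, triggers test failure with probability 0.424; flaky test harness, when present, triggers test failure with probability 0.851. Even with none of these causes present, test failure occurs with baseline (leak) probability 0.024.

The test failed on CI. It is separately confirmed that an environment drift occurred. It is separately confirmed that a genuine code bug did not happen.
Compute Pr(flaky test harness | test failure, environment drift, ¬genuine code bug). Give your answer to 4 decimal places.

Under noisy-OR, P(test failure | causes) = 1 − (1−0.024)·∏(1−qᵢ) over the active causes.
P(test failure | environment drift, ¬genuine code bug) = 0.91704·0.96 + 0.987639·0.04 = 0.880358 + 0.039506 = 0.919864
Of this, 0.039506 comes from 0.987639·0.04 (the flaky test harness=true cases).
Hence the posterior is 0.039506/0.919864 ≈ 0.0429.

Pr(flaky test harness | test failure, environment drift, ¬genuine code bug) ≈ 0.0429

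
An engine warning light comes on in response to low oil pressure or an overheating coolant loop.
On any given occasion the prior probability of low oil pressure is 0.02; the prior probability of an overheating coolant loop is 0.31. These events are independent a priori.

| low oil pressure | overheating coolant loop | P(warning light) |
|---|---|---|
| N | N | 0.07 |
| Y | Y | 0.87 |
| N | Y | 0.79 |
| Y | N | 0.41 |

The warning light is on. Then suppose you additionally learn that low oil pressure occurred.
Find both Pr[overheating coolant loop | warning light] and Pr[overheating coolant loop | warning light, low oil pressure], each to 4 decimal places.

P(warning light) = 0.07*0.98*0.69 + 0.79*0.98*0.31 + 0.41*0.02*0.69 + 0.87*0.02*0.31 = 0.047334 + 0.240002 + 0.005658 + 0.005394 = 0.298388
Of this, 0.245396 comes from 0.240002 + 0.005394 (the overheating coolant loop=true cases).
P(overheating coolant loop | warning light) = 0.245396 / 0.298388 ≈ 0.8224

Now also conditioning on low oil pressure=true:
For the numerator, keep only overheating coolant loop=true terms: 0.87×0.31 = 0.269700
Denominator P(warning light | low oil pressure): 0.41×0.69 + 0.87×0.31 = 0.552600
P(overheating coolant loop | warning light, low oil pressure) = 0.269700/0.552600 ≈ 0.4881
The drop from 0.8224 to 0.4881 is the explaining-away (discounting) effect.

Pr[overheating coolant loop | warning light] ≈ 0.8224; Pr[overheating coolant loop | warning light, low oil pressure] ≈ 0.4881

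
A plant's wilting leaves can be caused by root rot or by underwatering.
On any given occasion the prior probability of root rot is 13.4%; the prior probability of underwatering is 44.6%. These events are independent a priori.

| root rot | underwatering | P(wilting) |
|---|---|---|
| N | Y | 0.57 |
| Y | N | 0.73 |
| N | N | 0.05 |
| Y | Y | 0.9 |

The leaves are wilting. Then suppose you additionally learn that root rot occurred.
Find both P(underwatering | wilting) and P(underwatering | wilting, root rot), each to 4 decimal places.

Sum P(wilting|·) weighted by the priors over the 4 (root rot, underwatering) configurations:
  P(wilting) = 0.05×0.866×0.554 + 0.57×0.866×0.446 + 0.73×0.134×0.554 + 0.9×0.134×0.446
        = 0.023988 + 0.220155 + 0.054192 + 0.053788 = 0.352123
The terms with underwatering present sum to 0.273943, so
  P(underwatering | wilting) = 0.273943 / 0.352123 ≈ 0.7780

Now also conditioning on root rot=true:
Enumerate both values of underwatering and weight by the priors:
  P(wilting | root rot) = 0.73×0.554 + 0.9×0.446
        = 0.404420 + 0.401400 = 0.805820
Keeping only the underwatering-present terms gives 0.401400, so
  P(underwatering | wilting, root rot) = 0.401400 / 0.805820 ≈ 0.4981
— root rot explains away the evidence for underwatering.

P(underwatering | wilting) ≈ 0.7780; P(underwatering | wilting, root rot) ≈ 0.4981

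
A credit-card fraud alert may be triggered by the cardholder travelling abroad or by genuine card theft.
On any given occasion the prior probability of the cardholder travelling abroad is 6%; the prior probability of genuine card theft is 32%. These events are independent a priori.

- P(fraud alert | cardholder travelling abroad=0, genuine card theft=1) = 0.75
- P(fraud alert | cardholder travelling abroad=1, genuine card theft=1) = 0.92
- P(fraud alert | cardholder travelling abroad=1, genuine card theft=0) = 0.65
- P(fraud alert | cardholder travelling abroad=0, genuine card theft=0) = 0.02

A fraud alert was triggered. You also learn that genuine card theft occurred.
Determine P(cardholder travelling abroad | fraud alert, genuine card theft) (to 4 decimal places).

For the numerator, keep only cardholder travelling abroad=true terms: 0.92*0.06 = 0.055200
Normalizer over all consistent configurations: 0.75*0.94 + 0.92*0.06 = 0.760200
P(cardholder travelling abroad | fraud alert, genuine card theft) = 0.055200/0.760200 ≈ 0.0726

P(cardholder travelling abroad | fraud alert, genuine card theft) ≈ 0.0726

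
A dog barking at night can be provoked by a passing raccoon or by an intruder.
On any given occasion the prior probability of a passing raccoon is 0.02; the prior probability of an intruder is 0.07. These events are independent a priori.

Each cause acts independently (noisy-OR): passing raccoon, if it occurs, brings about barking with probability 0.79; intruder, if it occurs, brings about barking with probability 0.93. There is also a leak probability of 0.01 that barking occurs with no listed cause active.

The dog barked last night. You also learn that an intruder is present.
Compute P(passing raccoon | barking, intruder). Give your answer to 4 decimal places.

P(passing raccoon | barking, intruder) ≈ 0.0212

Under noisy-OR, P(barking | causes) = 1 − (1−0.01)·∏(1−qᵢ) over the active causes.
P(barking | intruder) = 0.9307·0.98 + 0.985447·0.02 = 0.912086 + 0.019709 = 0.931795
Of this, 0.019709 comes from 0.985447·0.02 (the passing raccoon=true cases).
P(passing raccoon | barking, intruder) = 0.019709 / 0.931795 ≈ 0.0212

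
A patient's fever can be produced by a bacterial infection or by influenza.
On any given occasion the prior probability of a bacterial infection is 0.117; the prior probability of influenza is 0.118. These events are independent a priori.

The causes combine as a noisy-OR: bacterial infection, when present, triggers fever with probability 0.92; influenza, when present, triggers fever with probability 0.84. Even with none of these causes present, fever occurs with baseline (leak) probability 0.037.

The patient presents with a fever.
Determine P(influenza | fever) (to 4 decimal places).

Under noisy-OR, P(fever | causes) = 1 − (1−0.037)·∏(1−qᵢ) over the active causes.
Numerator (weight on configurations with influenza): 0.088140 + 0.013636 = 0.101776
The normalizing constant is 0.037*0.883*0.882 + 0.84592*0.883*0.118 + 0.92296*0.117*0.882 + 0.987674*0.117*0.118 = 0.225836
P(influenza | fever) = 0.101776/0.225836 ≈ 0.4507

P(influenza | fever) ≈ 0.4507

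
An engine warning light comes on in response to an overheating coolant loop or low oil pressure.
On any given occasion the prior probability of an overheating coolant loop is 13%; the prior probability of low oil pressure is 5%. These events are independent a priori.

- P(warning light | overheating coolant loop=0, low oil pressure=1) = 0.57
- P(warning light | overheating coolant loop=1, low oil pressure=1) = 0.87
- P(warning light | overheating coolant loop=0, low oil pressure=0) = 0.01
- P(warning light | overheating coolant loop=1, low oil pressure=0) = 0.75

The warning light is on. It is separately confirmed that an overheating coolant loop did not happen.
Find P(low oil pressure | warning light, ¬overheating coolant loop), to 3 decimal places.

Numerator (weight on configurations with low oil pressure): 0.57×0.05 = 0.028500
Denominator P(warning light | ¬overheating coolant loop): 0.01×0.95 + 0.57×0.05 = 0.038000
P(low oil pressure | warning light, ¬overheating coolant loop) = 0.028500/0.038000 ≈ 0.750

P(low oil pressure | warning light, ¬overheating coolant loop) ≈ 0.750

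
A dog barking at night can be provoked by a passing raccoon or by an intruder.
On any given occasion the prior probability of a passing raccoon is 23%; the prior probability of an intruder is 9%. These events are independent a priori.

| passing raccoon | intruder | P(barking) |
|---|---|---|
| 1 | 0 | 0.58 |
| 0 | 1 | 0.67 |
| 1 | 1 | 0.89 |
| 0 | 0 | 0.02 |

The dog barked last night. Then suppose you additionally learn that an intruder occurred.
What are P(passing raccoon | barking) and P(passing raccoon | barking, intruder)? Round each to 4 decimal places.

P(passing raccoon | barking) ≈ 0.6982; P(passing raccoon | barking, intruder) ≈ 0.2841

P(barking) = 0.02*0.77*0.91 + 0.67*0.77*0.09 + 0.58*0.23*0.91 + 0.89*0.23*0.09 = 0.014014 + 0.046431 + 0.121394 + 0.018423 = 0.200262
Of this, 0.139817 comes from 0.121394 + 0.018423 (the passing raccoon=true cases).
So P(passing raccoon | barking) = 0.139817/0.200262 ≈ 0.6982.

Now condition on the additional information:
Sum P(barking|·) weighted by the priors over both values of passing raccoon:
  P(barking | intruder) = 0.67×0.77 + 0.89×0.23
        = 0.515900 + 0.204700 = 0.720600
Configurations with passing raccoon contribute 0.204700, so
  P(passing raccoon | barking, intruder) = 0.204700 / 0.720600 ≈ 0.2841
This is intercausal reasoning (explaining away): once intruder accounts for the barking, passing raccoon becomes less likely.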